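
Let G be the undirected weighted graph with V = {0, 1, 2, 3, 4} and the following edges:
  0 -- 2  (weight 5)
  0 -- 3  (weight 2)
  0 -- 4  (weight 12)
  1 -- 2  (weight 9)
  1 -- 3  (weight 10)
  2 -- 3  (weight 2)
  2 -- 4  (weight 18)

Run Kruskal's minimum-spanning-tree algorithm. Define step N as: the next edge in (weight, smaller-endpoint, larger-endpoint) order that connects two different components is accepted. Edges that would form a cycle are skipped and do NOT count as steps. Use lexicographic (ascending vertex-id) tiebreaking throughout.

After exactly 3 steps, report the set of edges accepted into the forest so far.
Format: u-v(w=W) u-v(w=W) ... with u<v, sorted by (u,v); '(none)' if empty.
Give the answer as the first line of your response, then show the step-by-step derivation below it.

0-3(w=2) 1-2(w=9) 2-3(w=2)

step 1: add edge 0-3 (w=2); MST = {0-3(w=2)}
step 2: add edge 2-3 (w=2); MST = {0-3(w=2) 2-3(w=2)}
step 3: add edge 1-2 (w=9); MST = {0-3(w=2) 1-2(w=9) 2-3(w=2)}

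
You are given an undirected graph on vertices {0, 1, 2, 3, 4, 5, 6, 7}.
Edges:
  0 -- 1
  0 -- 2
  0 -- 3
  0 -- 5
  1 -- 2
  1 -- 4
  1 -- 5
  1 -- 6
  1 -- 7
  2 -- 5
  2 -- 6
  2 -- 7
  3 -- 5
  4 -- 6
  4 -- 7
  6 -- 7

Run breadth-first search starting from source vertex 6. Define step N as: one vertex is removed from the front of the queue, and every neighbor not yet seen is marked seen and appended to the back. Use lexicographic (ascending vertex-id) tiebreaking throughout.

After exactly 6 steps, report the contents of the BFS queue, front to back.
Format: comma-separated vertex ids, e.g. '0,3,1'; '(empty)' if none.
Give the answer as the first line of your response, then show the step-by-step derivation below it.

5,3

step 1: dequeue 6; queue=[1,2,4,7]; order=6
step 2: dequeue 1; queue=[2,4,7,0,5]; order=6,1
step 3: dequeue 2; queue=[4,7,0,5]; order=6,1,2
step 4: dequeue 4; queue=[7,0,5]; order=6,1,2,4
step 5: dequeue 7; queue=[0,5]; order=6,1,2,4,7
step 6: dequeue 0; queue=[5,3]; order=6,1,2,4,7,0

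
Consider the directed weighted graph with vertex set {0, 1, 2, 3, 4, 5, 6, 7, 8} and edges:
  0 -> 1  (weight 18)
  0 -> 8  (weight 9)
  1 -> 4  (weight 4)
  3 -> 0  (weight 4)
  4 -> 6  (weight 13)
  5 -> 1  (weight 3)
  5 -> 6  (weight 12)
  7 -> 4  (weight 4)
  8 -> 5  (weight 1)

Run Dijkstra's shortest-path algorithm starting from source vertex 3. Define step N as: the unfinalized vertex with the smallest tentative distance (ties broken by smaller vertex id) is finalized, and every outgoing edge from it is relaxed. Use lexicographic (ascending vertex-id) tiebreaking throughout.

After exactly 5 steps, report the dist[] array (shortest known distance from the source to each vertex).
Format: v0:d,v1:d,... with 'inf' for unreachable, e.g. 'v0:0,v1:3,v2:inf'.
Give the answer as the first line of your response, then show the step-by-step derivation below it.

v0:4,v1:17,v2:inf,v3:0,v4:21,v5:14,v6:26,v7:inf,v8:13

step 1: dist = v0:4,v1:inf,v2:inf,v3:0,v4:inf,v5:inf,v6:inf,v7:inf,v8:inf
step 2: dist = v0:4,v1:22,v2:inf,v3:0,v4:inf,v5:inf,v6:inf,v7:inf,v8:13
step 3: dist = v0:4,v1:22,v2:inf,v3:0,v4:inf,v5:14,v6:inf,v7:inf,v8:13
step 4: dist = v0:4,v1:17,v2:inf,v3:0,v4:inf,v5:14,v6:26,v7:inf,v8:13
step 5: dist = v0:4,v1:17,v2:inf,v3:0,v4:21,v5:14,v6:26,v7:inf,v8:13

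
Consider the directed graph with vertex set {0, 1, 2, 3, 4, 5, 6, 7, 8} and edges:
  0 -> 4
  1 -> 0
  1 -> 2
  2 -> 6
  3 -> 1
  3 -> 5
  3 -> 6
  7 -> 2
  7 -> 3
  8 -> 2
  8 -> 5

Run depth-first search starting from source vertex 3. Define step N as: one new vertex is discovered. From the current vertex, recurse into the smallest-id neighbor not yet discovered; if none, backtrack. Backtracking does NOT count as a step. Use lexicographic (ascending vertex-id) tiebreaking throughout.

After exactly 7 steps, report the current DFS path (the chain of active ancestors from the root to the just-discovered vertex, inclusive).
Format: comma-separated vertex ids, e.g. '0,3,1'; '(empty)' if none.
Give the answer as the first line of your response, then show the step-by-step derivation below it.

3,5

step 1: discover 3; path=3; order=3
step 2: discover 1; path=3>1; order=3,1
step 3: discover 0; path=3>1>0; order=3,1,0
step 4: discover 4; path=3>1>0>4; order=3,1,0,4
step 5: discover 2; path=3>1>2; order=3,1,0,4,2
step 6: discover 6; path=3>1>2>6; order=3,1,0,4,2,6
step 7: discover 5; path=3>5; order=3,1,0,4,2,6,5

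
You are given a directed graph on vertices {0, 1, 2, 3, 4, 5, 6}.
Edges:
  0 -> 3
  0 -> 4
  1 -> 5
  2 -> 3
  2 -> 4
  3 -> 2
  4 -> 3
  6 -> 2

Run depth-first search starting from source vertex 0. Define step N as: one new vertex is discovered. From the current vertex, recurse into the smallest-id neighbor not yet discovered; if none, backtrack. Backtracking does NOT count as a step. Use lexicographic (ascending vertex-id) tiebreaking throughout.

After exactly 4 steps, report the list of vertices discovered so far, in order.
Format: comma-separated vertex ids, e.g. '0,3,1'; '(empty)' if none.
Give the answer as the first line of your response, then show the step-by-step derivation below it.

0,3,2,4

step 1: discover 0; path=0; order=0
step 2: discover 3; path=0>3; order=0,3
step 3: discover 2; path=0>3>2; order=0,3,2
step 4: discover 4; path=0>3>2>4; order=0,3,2,4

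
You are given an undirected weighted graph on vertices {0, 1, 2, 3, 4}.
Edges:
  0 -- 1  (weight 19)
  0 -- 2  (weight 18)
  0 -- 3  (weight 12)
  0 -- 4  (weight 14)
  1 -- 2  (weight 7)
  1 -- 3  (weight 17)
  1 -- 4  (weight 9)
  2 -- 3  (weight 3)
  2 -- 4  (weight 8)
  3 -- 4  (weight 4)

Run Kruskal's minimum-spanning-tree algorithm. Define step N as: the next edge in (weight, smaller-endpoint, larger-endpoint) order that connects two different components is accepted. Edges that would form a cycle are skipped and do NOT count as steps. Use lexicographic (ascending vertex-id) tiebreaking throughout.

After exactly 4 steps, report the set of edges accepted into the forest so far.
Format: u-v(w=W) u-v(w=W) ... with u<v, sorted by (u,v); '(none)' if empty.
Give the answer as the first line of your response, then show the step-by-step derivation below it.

0-3(w=12) 1-2(w=7) 2-3(w=3) 3-4(w=4)

step 1: add edge 2-3 (w=3); MST = {2-3(w=3)}
step 2: add edge 3-4 (w=4); MST = {2-3(w=3) 3-4(w=4)}
step 3: add edge 1-2 (w=7); MST = {1-2(w=7) 2-3(w=3) 3-4(w=4)}
step 4: add edge 0-3 (w=12); MST = {0-3(w=12) 1-2(w=7) 2-3(w=3) 3-4(w=4)}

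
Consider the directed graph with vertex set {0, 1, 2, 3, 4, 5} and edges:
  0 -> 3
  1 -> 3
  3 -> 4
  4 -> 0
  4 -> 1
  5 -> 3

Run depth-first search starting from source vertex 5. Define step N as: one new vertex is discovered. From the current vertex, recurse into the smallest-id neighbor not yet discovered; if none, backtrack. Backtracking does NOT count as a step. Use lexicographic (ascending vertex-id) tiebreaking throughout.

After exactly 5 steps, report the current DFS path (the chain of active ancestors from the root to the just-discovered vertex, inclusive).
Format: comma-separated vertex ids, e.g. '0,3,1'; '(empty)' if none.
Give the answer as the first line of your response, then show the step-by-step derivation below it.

5,3,4,1

step 1: discover 5; path=5; order=5
step 2: discover 3; path=5>3; order=5,3
step 3: discover 4; path=5>3>4; order=5,3,4
step 4: discover 0; path=5>3>4>0; order=5,3,4,0
step 5: discover 1; path=5>3>4>1; order=5,3,4,0,1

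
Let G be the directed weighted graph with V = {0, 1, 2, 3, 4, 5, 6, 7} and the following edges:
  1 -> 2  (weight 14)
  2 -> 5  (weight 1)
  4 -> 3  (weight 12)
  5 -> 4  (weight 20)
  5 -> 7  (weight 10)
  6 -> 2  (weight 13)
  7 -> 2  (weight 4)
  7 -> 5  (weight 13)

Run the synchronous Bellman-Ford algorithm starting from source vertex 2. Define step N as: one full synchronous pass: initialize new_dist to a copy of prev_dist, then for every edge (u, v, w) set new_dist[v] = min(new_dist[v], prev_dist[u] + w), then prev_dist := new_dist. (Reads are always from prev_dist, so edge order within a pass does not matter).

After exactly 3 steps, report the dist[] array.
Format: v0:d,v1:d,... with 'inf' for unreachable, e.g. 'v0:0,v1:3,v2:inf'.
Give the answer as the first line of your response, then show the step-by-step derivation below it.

v0:inf,v1:inf,v2:0,v3:33,v4:21,v5:1,v6:inf,v7:11

step 1: dist = v0:inf,v1:inf,v2:0,v3:inf,v4:inf,v5:1,v6:inf,v7:inf
step 2: dist = v0:inf,v1:inf,v2:0,v3:inf,v4:21,v5:1,v6:inf,v7:11
step 3: dist = v0:inf,v1:inf,v2:0,v3:33,v4:21,v5:1,v6:inf,v7:11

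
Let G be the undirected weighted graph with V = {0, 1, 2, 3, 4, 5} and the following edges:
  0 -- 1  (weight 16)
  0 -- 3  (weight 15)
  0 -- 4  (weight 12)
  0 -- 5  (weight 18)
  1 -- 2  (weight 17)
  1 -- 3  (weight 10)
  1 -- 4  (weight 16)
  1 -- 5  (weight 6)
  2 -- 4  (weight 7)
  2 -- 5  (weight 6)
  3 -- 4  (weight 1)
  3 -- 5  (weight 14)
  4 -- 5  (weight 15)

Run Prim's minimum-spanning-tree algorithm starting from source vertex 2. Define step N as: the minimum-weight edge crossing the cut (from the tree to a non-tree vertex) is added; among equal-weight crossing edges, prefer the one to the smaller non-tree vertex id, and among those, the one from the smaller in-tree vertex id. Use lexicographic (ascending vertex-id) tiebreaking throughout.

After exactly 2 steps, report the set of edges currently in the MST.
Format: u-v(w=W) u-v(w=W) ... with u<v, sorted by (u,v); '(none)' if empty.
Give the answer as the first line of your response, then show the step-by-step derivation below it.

1-5(w=6) 2-5(w=6)

step 1: add edge 2-5 (w=6); MST = {2-5(w=6)}
step 2: add edge 1-5 (w=6); MST = {1-5(w=6) 2-5(w=6)}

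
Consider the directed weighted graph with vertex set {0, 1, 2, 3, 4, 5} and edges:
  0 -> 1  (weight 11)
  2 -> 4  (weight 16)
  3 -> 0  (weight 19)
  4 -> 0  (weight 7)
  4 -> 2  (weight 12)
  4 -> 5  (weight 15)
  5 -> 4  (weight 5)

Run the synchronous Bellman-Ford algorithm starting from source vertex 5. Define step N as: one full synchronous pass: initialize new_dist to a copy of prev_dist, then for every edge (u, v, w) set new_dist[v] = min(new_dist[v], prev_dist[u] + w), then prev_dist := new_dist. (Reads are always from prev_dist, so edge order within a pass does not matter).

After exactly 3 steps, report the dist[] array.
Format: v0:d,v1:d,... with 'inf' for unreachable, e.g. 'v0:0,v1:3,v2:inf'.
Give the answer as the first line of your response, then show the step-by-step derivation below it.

v0:12,v1:23,v2:17,v3:inf,v4:5,v5:0

step 1: dist = v0:inf,v1:inf,v2:inf,v3:inf,v4:5,v5:0
step 2: dist = v0:12,v1:inf,v2:17,v3:inf,v4:5,v5:0
step 3: dist = v0:12,v1:23,v2:17,v3:inf,v4:5,v5:0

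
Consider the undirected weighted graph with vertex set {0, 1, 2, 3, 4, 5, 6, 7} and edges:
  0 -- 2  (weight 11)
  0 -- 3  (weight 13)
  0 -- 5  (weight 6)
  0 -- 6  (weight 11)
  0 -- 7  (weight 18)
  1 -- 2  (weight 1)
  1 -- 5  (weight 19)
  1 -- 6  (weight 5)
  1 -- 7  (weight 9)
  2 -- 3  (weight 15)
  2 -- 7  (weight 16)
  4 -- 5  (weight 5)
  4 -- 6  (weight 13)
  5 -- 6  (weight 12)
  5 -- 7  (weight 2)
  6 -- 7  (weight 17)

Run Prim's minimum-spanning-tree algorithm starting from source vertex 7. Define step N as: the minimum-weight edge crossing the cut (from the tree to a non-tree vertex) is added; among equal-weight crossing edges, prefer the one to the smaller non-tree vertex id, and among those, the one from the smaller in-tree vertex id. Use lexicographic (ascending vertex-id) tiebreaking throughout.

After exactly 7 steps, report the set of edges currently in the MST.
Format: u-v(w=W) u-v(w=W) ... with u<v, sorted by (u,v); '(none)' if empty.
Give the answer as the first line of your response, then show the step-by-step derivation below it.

0-3(w=13) 0-5(w=6) 1-2(w=1) 1-6(w=5) 1-7(w=9) 4-5(w=5) 5-7(w=2)

step 1: add edge 5-7 (w=2); MST = {5-7(w=2)}
step 2: add edge 4-5 (w=5); MST = {4-5(w=5) 5-7(w=2)}
step 3: add edge 0-5 (w=6); MST = {0-5(w=6) 4-5(w=5) 5-7(w=2)}
step 4: add edge 1-7 (w=9); MST = {0-5(w=6) 1-7(w=9) 4-5(w=5) 5-7(w=2)}
step 5: add edge 1-2 (w=1); MST = {0-5(w=6) 1-2(w=1) 1-7(w=9) 4-5(w=5) 5-7(w=2)}
step 6: add edge 1-6 (w=5); MST = {0-5(w=6) 1-2(w=1) 1-6(w=5) 1-7(w=9) 4-5(w=5) 5-7(w=2)}
step 7: add edge 0-3 (w=13); MST = {0-3(w=13) 0-5(w=6) 1-2(w=1) 1-6(w=5) 1-7(w=9) 4-5(w=5) 5-7(w=2)}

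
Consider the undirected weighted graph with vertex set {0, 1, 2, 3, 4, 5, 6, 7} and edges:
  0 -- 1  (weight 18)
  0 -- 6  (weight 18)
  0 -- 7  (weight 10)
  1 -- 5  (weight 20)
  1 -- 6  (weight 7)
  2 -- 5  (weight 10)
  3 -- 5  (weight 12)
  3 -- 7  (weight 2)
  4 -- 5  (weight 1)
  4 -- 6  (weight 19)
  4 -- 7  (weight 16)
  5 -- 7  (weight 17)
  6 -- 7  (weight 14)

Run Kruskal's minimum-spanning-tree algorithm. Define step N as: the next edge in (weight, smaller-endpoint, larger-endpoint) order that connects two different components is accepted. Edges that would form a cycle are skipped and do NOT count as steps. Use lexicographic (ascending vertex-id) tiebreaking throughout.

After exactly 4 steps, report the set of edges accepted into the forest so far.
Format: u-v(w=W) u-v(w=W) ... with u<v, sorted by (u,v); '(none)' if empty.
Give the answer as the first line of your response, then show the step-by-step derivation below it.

0-7(w=10) 1-6(w=7) 3-7(w=2) 4-5(w=1)

step 1: add edge 4-5 (w=1); MST = {4-5(w=1)}
step 2: add edge 3-7 (w=2); MST = {3-7(w=2) 4-5(w=1)}
step 3: add edge 1-6 (w=7); MST = {1-6(w=7) 3-7(w=2) 4-5(w=1)}
step 4: add edge 0-7 (w=10); MST = {0-7(w=10) 1-6(w=7) 3-7(w=2) 4-5(w=1)}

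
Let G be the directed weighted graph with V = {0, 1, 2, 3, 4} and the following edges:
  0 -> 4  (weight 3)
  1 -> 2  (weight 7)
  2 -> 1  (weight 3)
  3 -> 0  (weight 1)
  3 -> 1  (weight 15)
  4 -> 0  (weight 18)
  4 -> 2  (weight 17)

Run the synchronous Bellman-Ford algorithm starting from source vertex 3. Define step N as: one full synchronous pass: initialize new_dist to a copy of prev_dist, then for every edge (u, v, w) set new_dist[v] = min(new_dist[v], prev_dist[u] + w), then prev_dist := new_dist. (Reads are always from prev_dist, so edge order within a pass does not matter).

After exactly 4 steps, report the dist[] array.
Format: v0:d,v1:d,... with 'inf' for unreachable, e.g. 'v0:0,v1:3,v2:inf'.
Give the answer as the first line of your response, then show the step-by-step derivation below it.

v0:1,v1:15,v2:21,v3:0,v4:4

step 1: dist = v0:1,v1:15,v2:inf,v3:0,v4:inf
step 2: dist = v0:1,v1:15,v2:22,v3:0,v4:4
step 3: dist = v0:1,v1:15,v2:21,v3:0,v4:4
step 4: dist = v0:1,v1:15,v2:21,v3:0,v4:4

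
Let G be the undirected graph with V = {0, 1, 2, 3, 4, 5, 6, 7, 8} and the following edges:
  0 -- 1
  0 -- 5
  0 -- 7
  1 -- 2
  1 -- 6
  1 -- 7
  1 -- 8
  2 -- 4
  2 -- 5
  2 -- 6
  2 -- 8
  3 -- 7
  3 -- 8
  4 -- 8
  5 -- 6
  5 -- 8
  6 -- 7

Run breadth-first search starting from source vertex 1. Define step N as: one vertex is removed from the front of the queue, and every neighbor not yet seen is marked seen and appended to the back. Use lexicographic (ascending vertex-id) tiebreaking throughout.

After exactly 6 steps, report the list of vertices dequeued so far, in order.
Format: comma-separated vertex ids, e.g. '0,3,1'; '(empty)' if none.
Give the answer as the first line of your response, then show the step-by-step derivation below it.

1,0,2,6,7,8

step 1: dequeue 1; queue=[0,2,6,7,8]; order=1
step 2: dequeue 0; queue=[2,6,7,8,5]; order=1,0
step 3: dequeue 2; queue=[6,7,8,5,4]; order=1,0,2
step 4: dequeue 6; queue=[7,8,5,4]; order=1,0,2,6
step 5: dequeue 7; queue=[8,5,4,3]; order=1,0,2,6,7
step 6: dequeue 8; queue=[5,4,3]; order=1,0,2,6,7,8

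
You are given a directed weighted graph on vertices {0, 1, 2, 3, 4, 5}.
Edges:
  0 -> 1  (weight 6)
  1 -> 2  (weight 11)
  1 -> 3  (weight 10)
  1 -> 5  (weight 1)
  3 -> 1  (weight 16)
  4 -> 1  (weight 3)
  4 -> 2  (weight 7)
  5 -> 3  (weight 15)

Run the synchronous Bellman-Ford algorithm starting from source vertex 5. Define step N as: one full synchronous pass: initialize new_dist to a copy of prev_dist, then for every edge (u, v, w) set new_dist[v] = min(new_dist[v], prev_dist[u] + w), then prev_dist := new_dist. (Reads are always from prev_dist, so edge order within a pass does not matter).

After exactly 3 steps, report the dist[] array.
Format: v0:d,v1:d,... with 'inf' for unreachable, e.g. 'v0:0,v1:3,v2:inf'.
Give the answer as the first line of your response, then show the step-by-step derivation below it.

v0:inf,v1:31,v2:42,v3:15,v4:inf,v5:0

step 1: dist = v0:inf,v1:inf,v2:inf,v3:15,v4:inf,v5:0
step 2: dist = v0:inf,v1:31,v2:inf,v3:15,v4:inf,v5:0
step 3: dist = v0:inf,v1:31,v2:42,v3:15,v4:inf,v5:0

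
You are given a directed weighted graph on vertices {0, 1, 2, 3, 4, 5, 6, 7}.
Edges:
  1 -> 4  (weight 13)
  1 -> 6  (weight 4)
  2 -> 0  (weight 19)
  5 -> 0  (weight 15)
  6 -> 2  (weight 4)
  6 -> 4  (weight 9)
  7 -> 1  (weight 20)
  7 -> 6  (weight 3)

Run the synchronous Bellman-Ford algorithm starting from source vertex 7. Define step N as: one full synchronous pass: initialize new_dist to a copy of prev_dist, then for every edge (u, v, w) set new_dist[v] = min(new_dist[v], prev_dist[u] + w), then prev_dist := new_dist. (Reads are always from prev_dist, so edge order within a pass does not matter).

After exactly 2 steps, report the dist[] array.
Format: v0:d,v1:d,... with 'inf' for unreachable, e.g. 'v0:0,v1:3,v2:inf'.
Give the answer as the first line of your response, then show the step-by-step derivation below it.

v0:inf,v1:20,v2:7,v3:inf,v4:12,v5:inf,v6:3,v7:0

step 1: dist = v0:inf,v1:20,v2:inf,v3:inf,v4:inf,v5:inf,v6:3,v7:0
step 2: dist = v0:inf,v1:20,v2:7,v3:inf,v4:12,v5:inf,v6:3,v7:0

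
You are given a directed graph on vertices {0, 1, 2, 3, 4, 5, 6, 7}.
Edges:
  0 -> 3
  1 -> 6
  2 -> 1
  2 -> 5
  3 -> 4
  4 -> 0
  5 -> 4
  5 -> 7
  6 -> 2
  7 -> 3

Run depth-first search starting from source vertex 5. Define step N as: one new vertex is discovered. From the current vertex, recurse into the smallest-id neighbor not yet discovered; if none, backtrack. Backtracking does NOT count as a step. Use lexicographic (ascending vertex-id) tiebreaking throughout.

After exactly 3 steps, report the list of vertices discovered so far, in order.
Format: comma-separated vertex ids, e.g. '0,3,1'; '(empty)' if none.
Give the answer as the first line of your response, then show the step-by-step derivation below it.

5,4,0

step 1: discover 5; path=5; order=5
step 2: discover 4; path=5>4; order=5,4
step 3: discover 0; path=5>4>0; order=5,4,0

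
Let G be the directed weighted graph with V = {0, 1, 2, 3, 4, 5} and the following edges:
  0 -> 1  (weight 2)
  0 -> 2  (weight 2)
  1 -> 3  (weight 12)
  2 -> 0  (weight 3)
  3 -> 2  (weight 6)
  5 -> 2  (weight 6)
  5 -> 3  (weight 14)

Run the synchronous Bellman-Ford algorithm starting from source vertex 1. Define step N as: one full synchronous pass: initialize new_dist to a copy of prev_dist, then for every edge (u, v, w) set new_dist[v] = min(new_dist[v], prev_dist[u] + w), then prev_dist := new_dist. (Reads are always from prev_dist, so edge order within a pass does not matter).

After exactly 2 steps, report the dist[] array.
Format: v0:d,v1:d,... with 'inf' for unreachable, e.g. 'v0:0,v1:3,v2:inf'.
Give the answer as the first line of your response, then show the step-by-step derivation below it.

v0:inf,v1:0,v2:18,v3:12,v4:inf,v5:inf

step 1: dist = v0:inf,v1:0,v2:inf,v3:12,v4:inf,v5:inf
step 2: dist = v0:inf,v1:0,v2:18,v3:12,v4:inf,v5:inf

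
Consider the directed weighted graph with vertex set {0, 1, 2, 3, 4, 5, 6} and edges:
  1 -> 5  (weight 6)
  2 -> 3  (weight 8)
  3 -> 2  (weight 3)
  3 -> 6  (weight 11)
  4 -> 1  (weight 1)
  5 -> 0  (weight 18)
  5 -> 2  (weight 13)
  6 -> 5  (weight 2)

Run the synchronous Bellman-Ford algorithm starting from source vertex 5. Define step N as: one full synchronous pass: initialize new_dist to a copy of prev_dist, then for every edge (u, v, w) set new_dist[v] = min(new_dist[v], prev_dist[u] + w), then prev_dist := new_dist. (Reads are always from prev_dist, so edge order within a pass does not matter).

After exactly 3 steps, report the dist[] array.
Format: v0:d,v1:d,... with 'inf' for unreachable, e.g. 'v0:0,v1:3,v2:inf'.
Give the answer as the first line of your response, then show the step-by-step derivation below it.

v0:18,v1:inf,v2:13,v3:21,v4:inf,v5:0,v6:32

step 1: dist = v0:18,v1:inf,v2:13,v3:inf,v4:inf,v5:0,v6:inf
step 2: dist = v0:18,v1:inf,v2:13,v3:21,v4:inf,v5:0,v6:inf
step 3: dist = v0:18,v1:inf,v2:13,v3:21,v4:inf,v5:0,v6:32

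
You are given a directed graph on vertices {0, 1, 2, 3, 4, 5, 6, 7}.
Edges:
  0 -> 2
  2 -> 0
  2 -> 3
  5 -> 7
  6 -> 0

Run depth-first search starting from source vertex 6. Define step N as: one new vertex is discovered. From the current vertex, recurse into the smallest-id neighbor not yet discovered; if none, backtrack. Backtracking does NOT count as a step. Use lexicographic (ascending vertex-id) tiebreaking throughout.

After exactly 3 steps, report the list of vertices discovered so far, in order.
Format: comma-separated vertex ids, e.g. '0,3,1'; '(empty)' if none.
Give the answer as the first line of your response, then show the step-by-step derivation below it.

6,0,2

step 1: discover 6; path=6; order=6
step 2: discover 0; path=6>0; order=6,0
step 3: discover 2; path=6>0>2; order=6,0,2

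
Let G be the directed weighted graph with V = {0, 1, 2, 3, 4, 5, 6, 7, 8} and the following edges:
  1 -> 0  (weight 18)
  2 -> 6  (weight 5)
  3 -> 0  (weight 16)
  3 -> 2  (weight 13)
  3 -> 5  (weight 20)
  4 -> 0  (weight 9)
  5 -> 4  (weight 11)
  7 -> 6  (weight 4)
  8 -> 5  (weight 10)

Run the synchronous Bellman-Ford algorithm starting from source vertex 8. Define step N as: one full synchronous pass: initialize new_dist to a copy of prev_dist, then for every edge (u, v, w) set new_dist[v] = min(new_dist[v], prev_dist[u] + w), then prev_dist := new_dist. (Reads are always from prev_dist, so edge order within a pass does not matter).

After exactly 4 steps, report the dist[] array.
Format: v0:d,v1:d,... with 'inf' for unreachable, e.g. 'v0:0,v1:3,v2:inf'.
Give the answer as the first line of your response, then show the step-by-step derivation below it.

v0:30,v1:inf,v2:inf,v3:inf,v4:21,v5:10,v6:inf,v7:inf,v8:0

step 1: dist = v0:inf,v1:inf,v2:inf,v3:inf,v4:inf,v5:10,v6:inf,v7:inf,v8:0
step 2: dist = v0:inf,v1:inf,v2:inf,v3:inf,v4:21,v5:10,v6:inf,v7:inf,v8:0
step 3: dist = v0:30,v1:inf,v2:inf,v3:inf,v4:21,v5:10,v6:inf,v7:inf,v8:0
step 4: dist = v0:30,v1:inf,v2:inf,v3:inf,v4:21,v5:10,v6:inf,v7:inf,v8:0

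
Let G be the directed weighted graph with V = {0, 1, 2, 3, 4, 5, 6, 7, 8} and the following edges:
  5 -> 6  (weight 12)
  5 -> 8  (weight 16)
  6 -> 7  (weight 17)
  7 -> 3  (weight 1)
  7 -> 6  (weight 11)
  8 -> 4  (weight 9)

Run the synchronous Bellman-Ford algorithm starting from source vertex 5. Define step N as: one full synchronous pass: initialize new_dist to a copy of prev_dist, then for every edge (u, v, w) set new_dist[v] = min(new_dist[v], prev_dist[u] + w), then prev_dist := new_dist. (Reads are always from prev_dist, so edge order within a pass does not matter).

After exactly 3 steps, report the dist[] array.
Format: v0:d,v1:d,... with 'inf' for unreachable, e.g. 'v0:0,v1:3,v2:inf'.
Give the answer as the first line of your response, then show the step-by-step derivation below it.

v0:inf,v1:inf,v2:inf,v3:30,v4:25,v5:0,v6:12,v7:29,v8:16

step 1: dist = v0:inf,v1:inf,v2:inf,v3:inf,v4:inf,v5:0,v6:12,v7:inf,v8:16
step 2: dist = v0:inf,v1:inf,v2:inf,v3:inf,v4:25,v5:0,v6:12,v7:29,v8:16
step 3: dist = v0:inf,v1:inf,v2:inf,v3:30,v4:25,v5:0,v6:12,v7:29,v8:16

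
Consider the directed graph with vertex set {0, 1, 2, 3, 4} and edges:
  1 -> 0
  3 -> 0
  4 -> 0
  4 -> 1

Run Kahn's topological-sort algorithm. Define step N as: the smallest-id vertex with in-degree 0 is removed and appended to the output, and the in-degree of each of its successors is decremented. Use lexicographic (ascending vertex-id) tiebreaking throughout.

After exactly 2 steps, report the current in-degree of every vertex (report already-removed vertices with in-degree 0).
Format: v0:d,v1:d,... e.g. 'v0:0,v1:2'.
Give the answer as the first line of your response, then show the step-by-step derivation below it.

v0:2,v1:1,v2:0,v3:0,v4:0

step 1: output 2; order=[2]; indeg=(3,1,0,0,0)
step 2: output 3; order=[2,3]; indeg=(2,1,0,0,0)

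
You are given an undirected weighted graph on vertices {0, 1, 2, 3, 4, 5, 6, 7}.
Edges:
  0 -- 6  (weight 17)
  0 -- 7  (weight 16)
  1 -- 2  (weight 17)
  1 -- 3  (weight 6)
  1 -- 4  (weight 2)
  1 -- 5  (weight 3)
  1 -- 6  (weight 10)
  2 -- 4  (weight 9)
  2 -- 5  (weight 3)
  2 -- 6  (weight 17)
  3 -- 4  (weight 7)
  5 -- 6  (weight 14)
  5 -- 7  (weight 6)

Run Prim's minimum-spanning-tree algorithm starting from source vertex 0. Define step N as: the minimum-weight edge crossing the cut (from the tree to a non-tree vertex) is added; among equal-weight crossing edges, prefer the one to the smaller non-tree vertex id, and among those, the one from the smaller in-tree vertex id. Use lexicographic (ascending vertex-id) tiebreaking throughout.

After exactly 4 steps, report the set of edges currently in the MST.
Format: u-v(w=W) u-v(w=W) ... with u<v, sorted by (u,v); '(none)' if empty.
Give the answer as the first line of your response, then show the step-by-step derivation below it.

0-7(w=16) 1-4(w=2) 1-5(w=3) 5-7(w=6)

step 1: add edge 0-7 (w=16); MST = {0-7(w=16)}
step 2: add edge 5-7 (w=6); MST = {0-7(w=16) 5-7(w=6)}
step 3: add edge 1-5 (w=3); MST = {0-7(w=16) 1-5(w=3) 5-7(w=6)}
step 4: add edge 1-4 (w=2); MST = {0-7(w=16) 1-4(w=2) 1-5(w=3) 5-7(w=6)}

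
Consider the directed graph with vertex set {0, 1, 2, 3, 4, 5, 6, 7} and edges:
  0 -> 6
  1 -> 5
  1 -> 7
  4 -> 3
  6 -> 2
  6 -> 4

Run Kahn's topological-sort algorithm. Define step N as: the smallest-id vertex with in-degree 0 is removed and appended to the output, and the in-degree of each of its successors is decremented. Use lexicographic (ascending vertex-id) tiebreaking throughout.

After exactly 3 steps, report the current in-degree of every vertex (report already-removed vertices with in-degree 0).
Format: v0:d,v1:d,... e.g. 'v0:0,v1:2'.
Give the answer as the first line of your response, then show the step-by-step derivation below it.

v0:0,v1:0,v2:1,v3:1,v4:1,v5:0,v6:0,v7:0

step 1: output 0; order=[0]; indeg=(0,0,1,1,1,1,0,1)
step 2: output 1; order=[0,1]; indeg=(0,0,1,1,1,0,0,0)
step 3: output 5; order=[0,1,5]; indeg=(0,0,1,1,1,0,0,0)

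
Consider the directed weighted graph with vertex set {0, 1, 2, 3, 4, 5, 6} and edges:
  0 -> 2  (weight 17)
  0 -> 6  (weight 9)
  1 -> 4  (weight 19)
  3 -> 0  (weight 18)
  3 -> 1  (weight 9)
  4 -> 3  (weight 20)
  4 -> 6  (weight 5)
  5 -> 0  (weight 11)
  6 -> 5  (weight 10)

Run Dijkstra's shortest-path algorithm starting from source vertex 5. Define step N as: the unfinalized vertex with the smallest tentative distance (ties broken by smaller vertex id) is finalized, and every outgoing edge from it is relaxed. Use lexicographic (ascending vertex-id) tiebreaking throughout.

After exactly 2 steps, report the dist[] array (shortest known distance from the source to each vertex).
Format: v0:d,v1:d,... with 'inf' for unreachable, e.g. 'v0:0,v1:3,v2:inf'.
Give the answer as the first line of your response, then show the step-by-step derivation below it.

v0:11,v1:inf,v2:28,v3:inf,v4:inf,v5:0,v6:20

step 1: dist = v0:11,v1:inf,v2:inf,v3:inf,v4:inf,v5:0,v6:inf
step 2: dist = v0:11,v1:inf,v2:28,v3:inf,v4:inf,v5:0,v6:20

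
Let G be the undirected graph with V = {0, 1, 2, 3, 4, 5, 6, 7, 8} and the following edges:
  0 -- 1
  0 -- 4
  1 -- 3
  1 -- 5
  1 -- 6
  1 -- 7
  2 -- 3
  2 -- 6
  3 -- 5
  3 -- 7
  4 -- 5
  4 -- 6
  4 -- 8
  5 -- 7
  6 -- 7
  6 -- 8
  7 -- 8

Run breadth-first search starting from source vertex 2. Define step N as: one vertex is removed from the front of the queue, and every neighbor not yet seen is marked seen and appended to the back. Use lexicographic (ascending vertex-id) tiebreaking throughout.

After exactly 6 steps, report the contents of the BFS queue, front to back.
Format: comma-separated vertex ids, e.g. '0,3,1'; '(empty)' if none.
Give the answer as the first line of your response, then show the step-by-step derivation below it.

4,8,0

step 1: dequeue 2; queue=[3,6]; order=2
step 2: dequeue 3; queue=[6,1,5,7]; order=2,3
step 3: dequeue 6; queue=[1,5,7,4,8]; order=2,3,6
step 4: dequeue 1; queue=[5,7,4,8,0]; order=2,3,6,1
step 5: dequeue 5; queue=[7,4,8,0]; order=2,3,6,1,5
step 6: dequeue 7; queue=[4,8,0]; order=2,3,6,1,5,7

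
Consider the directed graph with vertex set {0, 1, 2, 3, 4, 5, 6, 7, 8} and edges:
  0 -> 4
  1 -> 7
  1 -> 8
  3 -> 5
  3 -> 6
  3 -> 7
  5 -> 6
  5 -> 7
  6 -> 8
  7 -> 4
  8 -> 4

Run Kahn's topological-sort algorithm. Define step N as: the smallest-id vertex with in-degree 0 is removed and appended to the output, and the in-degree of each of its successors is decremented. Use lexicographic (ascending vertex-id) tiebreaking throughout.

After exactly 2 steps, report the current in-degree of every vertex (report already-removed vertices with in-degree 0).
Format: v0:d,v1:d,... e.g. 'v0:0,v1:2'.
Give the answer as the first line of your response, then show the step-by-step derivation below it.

v0:0,v1:0,v2:0,v3:0,v4:2,v5:1,v6:2,v7:2,v8:1

step 1: output 0; order=[0]; indeg=(0,0,0,0,2,1,2,3,2)
step 2: output 1; order=[0,1]; indeg=(0,0,0,0,2,1,2,2,1)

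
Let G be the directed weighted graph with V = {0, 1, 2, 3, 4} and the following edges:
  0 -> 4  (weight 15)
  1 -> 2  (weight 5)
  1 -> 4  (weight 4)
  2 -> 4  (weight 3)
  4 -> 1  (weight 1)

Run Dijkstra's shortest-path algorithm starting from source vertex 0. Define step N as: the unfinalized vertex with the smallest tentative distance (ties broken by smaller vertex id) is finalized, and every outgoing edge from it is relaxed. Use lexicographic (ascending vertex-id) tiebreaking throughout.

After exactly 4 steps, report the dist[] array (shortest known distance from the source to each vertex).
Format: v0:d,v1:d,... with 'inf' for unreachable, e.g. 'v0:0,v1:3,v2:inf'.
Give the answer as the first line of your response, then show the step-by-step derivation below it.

v0:0,v1:16,v2:21,v3:inf,v4:15

step 1: dist = v0:0,v1:inf,v2:inf,v3:inf,v4:15
step 2: dist = v0:0,v1:16,v2:inf,v3:inf,v4:15
step 3: dist = v0:0,v1:16,v2:21,v3:inf,v4:15
step 4: dist = v0:0,v1:16,v2:21,v3:inf,v4:15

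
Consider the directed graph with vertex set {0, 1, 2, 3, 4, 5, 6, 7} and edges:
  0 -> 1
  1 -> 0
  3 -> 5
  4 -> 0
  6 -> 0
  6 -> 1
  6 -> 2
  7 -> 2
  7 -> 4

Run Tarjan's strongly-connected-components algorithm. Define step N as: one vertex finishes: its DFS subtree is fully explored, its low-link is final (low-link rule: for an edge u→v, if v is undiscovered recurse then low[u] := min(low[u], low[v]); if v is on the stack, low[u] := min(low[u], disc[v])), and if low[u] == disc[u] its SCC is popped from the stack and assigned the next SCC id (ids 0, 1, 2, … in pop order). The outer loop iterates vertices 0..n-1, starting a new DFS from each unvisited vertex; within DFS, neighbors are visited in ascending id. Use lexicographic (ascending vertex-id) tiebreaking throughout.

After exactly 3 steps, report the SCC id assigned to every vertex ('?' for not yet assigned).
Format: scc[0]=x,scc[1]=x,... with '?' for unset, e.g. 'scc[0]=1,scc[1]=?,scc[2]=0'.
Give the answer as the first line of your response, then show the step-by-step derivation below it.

scc[0]=0,scc[1]=0,scc[2]=1,scc[3]=?,scc[4]=?,scc[5]=?,scc[6]=?,scc[7]=?

step 1: low=(low[0]=0,low[1]=0,low[2]=?,low[3]=?,low[4]=?,low[5]=?,low[6]=?,low[7]=?); scc=(scc[0]=?,scc[1]=?,scc[2]=?,scc[3]=?,scc[4]=?,scc[5]=?,scc[6]=?,scc[7]=?)
step 2: low=(low[0]=0,low[1]=0,low[2]=?,low[3]=?,low[4]=?,low[5]=?,low[6]=?,low[7]=?); scc=(scc[0]=0,scc[1]=0,scc[2]=?,scc[3]=?,scc[4]=?,scc[5]=?,scc[6]=?,scc[7]=?)
step 3: low=(low[0]=0,low[1]=0,low[2]=2,low[3]=?,low[4]=?,low[5]=?,low[6]=?,low[7]=?); scc=(scc[0]=0,scc[1]=0,scc[2]=1,scc[3]=?,scc[4]=?,scc[5]=?,scc[6]=?,scc[7]=?)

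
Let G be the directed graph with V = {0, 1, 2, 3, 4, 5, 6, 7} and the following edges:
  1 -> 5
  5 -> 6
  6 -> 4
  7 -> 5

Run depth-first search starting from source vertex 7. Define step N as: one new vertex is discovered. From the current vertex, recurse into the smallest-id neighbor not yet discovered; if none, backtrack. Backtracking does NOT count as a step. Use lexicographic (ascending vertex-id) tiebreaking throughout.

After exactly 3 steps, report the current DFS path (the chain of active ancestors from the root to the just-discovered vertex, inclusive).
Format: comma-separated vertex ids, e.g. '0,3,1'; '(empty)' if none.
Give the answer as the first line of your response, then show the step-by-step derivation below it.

7,5,6

step 1: discover 7; path=7; order=7
step 2: discover 5; path=7>5; order=7,5
step 3: discover 6; path=7>5>6; order=7,5,6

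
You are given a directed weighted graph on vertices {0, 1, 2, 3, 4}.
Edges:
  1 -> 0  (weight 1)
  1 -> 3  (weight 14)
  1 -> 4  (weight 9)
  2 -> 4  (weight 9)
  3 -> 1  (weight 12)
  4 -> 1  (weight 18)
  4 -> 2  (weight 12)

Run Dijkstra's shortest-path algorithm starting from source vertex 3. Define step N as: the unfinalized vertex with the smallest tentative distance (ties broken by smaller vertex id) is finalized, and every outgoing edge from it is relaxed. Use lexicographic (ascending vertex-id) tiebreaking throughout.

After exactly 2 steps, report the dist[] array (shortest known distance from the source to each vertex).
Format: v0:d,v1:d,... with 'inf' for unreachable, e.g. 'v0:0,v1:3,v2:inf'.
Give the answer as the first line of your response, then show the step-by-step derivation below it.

v0:13,v1:12,v2:inf,v3:0,v4:21

step 1: dist = v0:inf,v1:12,v2:inf,v3:0,v4:inf
step 2: dist = v0:13,v1:12,v2:inf,v3:0,v4:21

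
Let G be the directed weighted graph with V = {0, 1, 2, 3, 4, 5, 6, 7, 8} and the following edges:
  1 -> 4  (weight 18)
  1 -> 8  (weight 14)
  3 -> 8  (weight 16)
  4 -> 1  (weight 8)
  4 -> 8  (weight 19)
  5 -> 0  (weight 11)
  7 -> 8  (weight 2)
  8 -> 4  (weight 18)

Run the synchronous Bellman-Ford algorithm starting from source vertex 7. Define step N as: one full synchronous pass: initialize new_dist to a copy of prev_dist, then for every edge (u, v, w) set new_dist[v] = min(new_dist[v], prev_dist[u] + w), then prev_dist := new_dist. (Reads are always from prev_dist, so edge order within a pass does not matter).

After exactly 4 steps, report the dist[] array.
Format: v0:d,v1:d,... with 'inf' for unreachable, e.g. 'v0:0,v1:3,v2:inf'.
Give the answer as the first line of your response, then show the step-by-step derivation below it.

v0:inf,v1:28,v2:inf,v3:inf,v4:20,v5:inf,v6:inf,v7:0,v8:2

step 1: dist = v0:inf,v1:inf,v2:inf,v3:inf,v4:inf,v5:inf,v6:inf,v7:0,v8:2
step 2: dist = v0:inf,v1:inf,v2:inf,v3:inf,v4:20,v5:inf,v6:inf,v7:0,v8:2
step 3: dist = v0:inf,v1:28,v2:inf,v3:inf,v4:20,v5:inf,v6:inf,v7:0,v8:2
step 4: dist = v0:inf,v1:28,v2:inf,v3:inf,v4:20,v5:inf,v6:inf,v7:0,v8:2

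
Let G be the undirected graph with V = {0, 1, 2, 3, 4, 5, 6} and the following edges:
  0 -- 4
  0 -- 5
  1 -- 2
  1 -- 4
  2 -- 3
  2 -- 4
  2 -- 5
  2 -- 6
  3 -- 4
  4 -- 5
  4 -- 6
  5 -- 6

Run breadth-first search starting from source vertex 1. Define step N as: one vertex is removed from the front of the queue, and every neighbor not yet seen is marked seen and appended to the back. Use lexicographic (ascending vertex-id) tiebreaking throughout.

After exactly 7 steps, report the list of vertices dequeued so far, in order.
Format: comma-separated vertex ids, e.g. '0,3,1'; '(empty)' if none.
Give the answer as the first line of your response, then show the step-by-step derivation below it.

1,2,4,3,5,6,0

step 1: dequeue 1; queue=[2,4]; order=1
step 2: dequeue 2; queue=[4,3,5,6]; order=1,2
step 3: dequeue 4; queue=[3,5,6,0]; order=1,2,4
step 4: dequeue 3; queue=[5,6,0]; order=1,2,4,3
step 5: dequeue 5; queue=[6,0]; order=1,2,4,3,5
step 6: dequeue 6; queue=[0]; order=1,2,4,3,5,6
step 7: dequeue 0; queue=[(empty)]; order=1,2,4,3,5,6,0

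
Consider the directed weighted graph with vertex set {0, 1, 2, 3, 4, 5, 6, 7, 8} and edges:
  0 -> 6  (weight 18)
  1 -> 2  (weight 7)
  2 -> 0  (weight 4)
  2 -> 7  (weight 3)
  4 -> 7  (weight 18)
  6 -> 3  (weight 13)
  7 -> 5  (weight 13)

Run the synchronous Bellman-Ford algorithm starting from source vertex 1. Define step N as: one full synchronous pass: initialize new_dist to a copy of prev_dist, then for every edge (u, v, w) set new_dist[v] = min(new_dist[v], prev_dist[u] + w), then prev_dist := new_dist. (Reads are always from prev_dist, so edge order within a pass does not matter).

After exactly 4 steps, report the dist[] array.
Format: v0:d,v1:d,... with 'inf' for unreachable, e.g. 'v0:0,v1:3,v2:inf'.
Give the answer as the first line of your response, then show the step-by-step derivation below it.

v0:11,v1:0,v2:7,v3:42,v4:inf,v5:23,v6:29,v7:10,v8:inf

step 1: dist = v0:inf,v1:0,v2:7,v3:inf,v4:inf,v5:inf,v6:inf,v7:inf,v8:inf
step 2: dist = v0:11,v1:0,v2:7,v3:inf,v4:inf,v5:inf,v6:inf,v7:10,v8:inf
step 3: dist = v0:11,v1:0,v2:7,v3:inf,v4:inf,v5:23,v6:29,v7:10,v8:inf
step 4: dist = v0:11,v1:0,v2:7,v3:42,v4:inf,v5:23,v6:29,v7:10,v8:inf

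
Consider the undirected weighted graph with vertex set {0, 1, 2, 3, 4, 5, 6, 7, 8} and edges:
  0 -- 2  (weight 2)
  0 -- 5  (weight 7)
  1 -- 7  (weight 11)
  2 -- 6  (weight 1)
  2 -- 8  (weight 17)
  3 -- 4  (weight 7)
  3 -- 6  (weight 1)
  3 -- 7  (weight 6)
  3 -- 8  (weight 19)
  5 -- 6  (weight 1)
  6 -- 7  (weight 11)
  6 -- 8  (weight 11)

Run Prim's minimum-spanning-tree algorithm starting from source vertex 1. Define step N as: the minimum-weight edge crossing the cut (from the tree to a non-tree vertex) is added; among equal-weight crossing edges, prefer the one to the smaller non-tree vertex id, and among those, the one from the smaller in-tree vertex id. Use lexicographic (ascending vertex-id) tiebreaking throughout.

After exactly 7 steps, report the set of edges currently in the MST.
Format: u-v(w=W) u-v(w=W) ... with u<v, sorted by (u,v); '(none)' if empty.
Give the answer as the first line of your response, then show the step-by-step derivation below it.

0-2(w=2) 1-7(w=11) 2-6(w=1) 3-4(w=7) 3-6(w=1) 3-7(w=6) 5-6(w=1)

step 1: add edge 1-7 (w=11); MST = {1-7(w=11)}
step 2: add edge 3-7 (w=6); MST = {1-7(w=11) 3-7(w=6)}
step 3: add edge 3-6 (w=1); MST = {1-7(w=11) 3-6(w=1) 3-7(w=6)}
step 4: add edge 2-6 (w=1); MST = {1-7(w=11) 2-6(w=1) 3-6(w=1) 3-7(w=6)}
step 5: add edge 5-6 (w=1); MST = {1-7(w=11) 2-6(w=1) 3-6(w=1) 3-7(w=6) 5-6(w=1)}
step 6: add edge 0-2 (w=2); MST = {0-2(w=2) 1-7(w=11) 2-6(w=1) 3-6(w=1) 3-7(w=6) 5-6(w=1)}
step 7: add edge 3-4 (w=7); MST = {0-2(w=2) 1-7(w=11) 2-6(w=1) 3-4(w=7) 3-6(w=1) 3-7(w=6) 5-6(w=1)}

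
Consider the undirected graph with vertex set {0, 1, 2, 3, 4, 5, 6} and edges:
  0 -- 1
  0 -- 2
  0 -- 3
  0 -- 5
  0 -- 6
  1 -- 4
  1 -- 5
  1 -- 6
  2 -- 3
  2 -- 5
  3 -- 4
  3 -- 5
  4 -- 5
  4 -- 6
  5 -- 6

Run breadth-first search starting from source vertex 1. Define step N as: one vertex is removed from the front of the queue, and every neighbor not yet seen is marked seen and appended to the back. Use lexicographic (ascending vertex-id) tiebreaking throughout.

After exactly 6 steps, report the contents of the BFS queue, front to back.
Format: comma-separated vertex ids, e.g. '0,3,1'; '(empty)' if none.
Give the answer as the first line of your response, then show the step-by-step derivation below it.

3

step 1: dequeue 1; queue=[0,4,5,6]; order=1
step 2: dequeue 0; queue=[4,5,6,2,3]; order=1,0
step 3: dequeue 4; queue=[5,6,2,3]; order=1,0,4
step 4: dequeue 5; queue=[6,2,3]; order=1,0,4,5
step 5: dequeue 6; queue=[2,3]; order=1,0,4,5,6
step 6: dequeue 2; queue=[3]; order=1,0,4,5,6,2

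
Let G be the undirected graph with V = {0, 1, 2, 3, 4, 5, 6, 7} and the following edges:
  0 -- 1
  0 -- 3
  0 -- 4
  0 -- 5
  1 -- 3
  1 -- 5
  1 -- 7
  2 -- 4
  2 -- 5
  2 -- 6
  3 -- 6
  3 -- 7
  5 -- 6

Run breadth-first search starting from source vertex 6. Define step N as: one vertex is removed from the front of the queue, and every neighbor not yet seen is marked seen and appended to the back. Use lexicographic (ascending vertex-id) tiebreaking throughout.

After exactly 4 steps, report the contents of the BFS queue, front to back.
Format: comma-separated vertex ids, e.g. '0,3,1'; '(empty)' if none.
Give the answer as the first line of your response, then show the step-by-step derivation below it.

4,0,1,7

step 1: dequeue 6; queue=[2,3,5]; order=6
step 2: dequeue 2; queue=[3,5,4]; order=6,2
step 3: dequeue 3; queue=[5,4,0,1,7]; order=6,2,3
step 4: dequeue 5; queue=[4,0,1,7]; order=6,2,3,5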